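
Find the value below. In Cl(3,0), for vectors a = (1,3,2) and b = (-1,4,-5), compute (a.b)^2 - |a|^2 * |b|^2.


a . b = 1*(-1) + 3*4 + 2*(-5)
= -1 + 12 + (-10) = 1
|a|^2 = 1^2 + 3^2 + 2^2 = 14
|b|^2 = (-1)^2 + 4^2 + (-5)^2 = 42
(a.b)^2 = 1^2 = 1
|a|^2 * |b|^2 = 14 * 42 = 588
Result = 1 - 588 = -587


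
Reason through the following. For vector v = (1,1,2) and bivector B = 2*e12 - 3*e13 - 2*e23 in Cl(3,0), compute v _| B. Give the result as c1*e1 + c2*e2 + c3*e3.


Left contraction v _| B = <vB>_1 (grade-1 part of the geometric product vB).
Using e1_|e12 = e2, e2_|e12 = -e1, e1_|e13 = e3, e3_|e13 = -e1, e2_|e23 = e3, e3_|e23 = -e2:
e1 coeff: -v2*b12 - v3*b13 = -(1)*(2) - (2)*(-3) = 4
e2 coeff: v1*b12 - v3*b23 = (1)*(2) - (2)*(-2) = 6
e3 coeff: v1*b13 + v2*b23 = (1)*(-3) + (1)*(-2) = -5
v _| B = 4*e1 + 6*e2 - 5*e3


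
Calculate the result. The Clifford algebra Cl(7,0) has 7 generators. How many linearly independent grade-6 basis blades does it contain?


Number of grade-k basis blades in Cl(p,q) with n = p + q is C(n, k).
n = 7 + 0 = 7
C(7, 6) = 7! / (6! * 1!)
= 5040 / (720 * 1)
= 7


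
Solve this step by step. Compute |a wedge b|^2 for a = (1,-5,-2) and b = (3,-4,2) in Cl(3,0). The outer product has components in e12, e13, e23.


a wedge b = (a1*b2 - a2*b1)*e12 + (a1*b3 - a3*b1)*e13 + (a2*b3 - a3*b2)*e23
e12 coeff: 1*(-4) - (-5)*3 = -4 - (-15) = 11
e13 coeff: 1*2 - (-2)*3 = 2 - (-6) = 8
e23 coeff: (-5)*2 - (-2)*(-4) = -10 - 8 = -18
|a wedge b|^2 = 11^2 + 8^2 + (-18)^2
= 121 + 64 + 324
= 509


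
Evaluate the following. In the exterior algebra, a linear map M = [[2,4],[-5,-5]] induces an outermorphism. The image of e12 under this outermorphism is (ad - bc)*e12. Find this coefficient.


The outermorphism of a linear map f sends e1^e2 to f(e1)^f(e2).
f(e1) = 2*e1 - 5*e2
f(e2) = 4*e1 - 5*e2
f(e1) ^ f(e2) = (2*e1 - 5*e2) ^ (4*e1 - 5*e2)
= 2*(-5)*e12 + (-5)*4*e21
= (-10 - (-20))*e12
= 10*e12
Coefficient = 10


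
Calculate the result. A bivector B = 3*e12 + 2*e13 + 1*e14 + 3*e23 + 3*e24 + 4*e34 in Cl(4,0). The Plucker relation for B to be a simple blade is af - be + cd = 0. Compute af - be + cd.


Plucker relation: af - be + cd
a*f = 3*4 = 12
b*e = 2*3 = 6
c*d = 1*3 = 3
af - be + cd = 12 - 6 + 3
= 9


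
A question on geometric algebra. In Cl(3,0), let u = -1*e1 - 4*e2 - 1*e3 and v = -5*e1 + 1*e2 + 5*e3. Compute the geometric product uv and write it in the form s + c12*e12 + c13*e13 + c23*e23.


In Cl(3,0): e_i^2 = 1, e_ie_j = -e_je_i for i != j.
Scalar part = u . v = (-1)*(-5) + (-4)*1 + (-1)*5
= 5 + (-4) + (-5) = -4
e12 coeff = (-1)*1 - (-4)*(-5) = -1 - 20 = -21
e13 coeff = (-1)*5 - (-1)*(-5) = -5 - 5 = -10
e23 coeff = (-4)*5 - (-1)*1 = -20 - (-1) = -19
uv = -4 - 21*e12 - 10*e13 - 19*e23


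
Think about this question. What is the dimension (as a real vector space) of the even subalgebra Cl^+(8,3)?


Even subalgebra dimension = 2^(n-1)
n = 8 + 3 = 11
2^(11 - 1) = 2^10 = 1024
Verification: sum of C(11,k) for even k = 1 + 55 + 330 + 462 + 165 + 11 = 1024
Result = 1024


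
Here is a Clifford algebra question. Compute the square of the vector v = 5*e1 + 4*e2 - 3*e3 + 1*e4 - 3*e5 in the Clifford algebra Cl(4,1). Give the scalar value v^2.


v^2 = sum of c_i^2 * e_i^2
Positive signature terms (e_i^2 = +1): 5^2 + 4^2 + (-3)^2 + 1^2 = 51
Negative signature terms (e_j^2 = -1): (-3)^2 = 9
v^2 = 51 - 9 = 42


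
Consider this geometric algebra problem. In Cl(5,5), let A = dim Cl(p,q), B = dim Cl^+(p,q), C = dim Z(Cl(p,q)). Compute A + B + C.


n = 5 + 5 = 10
Total dim = 2^10 = 1024
Even subalgebra dim = 2^9 = 512
n is even, so center dim = 1
Sum = 1024 + 512 + 1 = 1537


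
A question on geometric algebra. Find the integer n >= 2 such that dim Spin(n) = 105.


dim Spin(n) = dim so(n) = n(n-1)/2.
Solve n(n-1)/2 = 105, i.e. n^2 - n - 210 = 0.
Discriminant = 1 + 8*105 = 841
n = (1 + sqrt(841))/2 = (1 + 29)/2 = 15


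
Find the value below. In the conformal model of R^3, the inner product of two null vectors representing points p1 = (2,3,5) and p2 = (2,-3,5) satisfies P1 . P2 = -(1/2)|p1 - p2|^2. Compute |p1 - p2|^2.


p1 - p2 = (0, 6, 0)
|p1 - p2|^2 = 0^2 + 6^2 + 0^2
= 0 + 36 + 0
= 36


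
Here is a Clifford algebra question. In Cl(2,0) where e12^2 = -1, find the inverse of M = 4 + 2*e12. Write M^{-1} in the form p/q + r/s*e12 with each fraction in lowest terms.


M = 4 + 2*e12, where e12^2 = -1.
Since M commutes with its reverse ~M = a - b*e12, M * ~M = a^2 - b^2*e12^2 = a^2 + b^2.
So M^{-1} = ~M / (a^2 + b^2) = (a - b*e12)/(a^2 + b^2).
a^2 + b^2 = 16 + 4 = 20
Scalar part = 4/20 = 1/5
Bivector coeff = -2/20 = -1/10
M^{-1} = 1/5 - 1/10*e12


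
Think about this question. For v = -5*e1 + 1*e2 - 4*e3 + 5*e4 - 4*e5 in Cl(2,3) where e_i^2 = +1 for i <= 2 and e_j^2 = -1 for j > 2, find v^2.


v^2 = sum of c_i^2 * e_i^2
Positive signature terms (e_i^2 = +1): (-5)^2 + 1^2 = 26
Negative signature terms (e_j^2 = -1): (-4)^2 + 5^2 + (-4)^2 = 57
v^2 = 26 - 57 = -31


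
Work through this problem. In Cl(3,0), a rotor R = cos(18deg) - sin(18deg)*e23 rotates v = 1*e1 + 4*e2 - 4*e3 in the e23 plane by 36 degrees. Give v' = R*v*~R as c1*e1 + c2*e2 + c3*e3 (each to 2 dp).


Rotor R = cos(18deg) - sin(18deg)*e23
Rotation angle theta = 2 * 18 = 36 degrees in the e23 plane (e2 -> e3).
The component perpendicular to the plane (e1) is invariant: v'_1 = v1 = 1.00
cos(36deg) = 0.8090, sin(36deg) = 0.5878
v'_2 = v2*cos(theta) - v3*sin(theta) = 4*0.8090 - (-4)*0.5878 = 5.59
v'_3 = v2*sin(theta) + v3*cos(theta) = 4*0.5878 + (-4)*0.8090 = -0.88
v' = 1.00*e1 + 5.59*e2 - 0.88*e3


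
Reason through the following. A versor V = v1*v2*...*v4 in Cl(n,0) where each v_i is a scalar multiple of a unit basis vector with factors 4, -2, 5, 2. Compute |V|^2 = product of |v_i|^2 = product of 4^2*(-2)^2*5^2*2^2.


Each vector v_i has |v_i|^2 = s_i^2
Squared scales: 4^2 = 16, (-2)^2 = 4, 5^2 = 25, 2^2 = 4
|V|^2 = 16 * 4 * 25 * 4
= 6400


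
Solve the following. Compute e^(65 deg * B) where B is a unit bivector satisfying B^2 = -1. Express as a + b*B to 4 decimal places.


For a unit bivector B with B^2 = -1, the exponential series gives
e^(theta*B) = cos(theta) + sin(theta)*B (the GA analogue of Euler's formula).
theta = 65 degrees = 1.134464 rad
cos(65 deg) = 0.4226
sin(65 deg) = 0.9063
exp(theta*B) = 0.4226 + 0.9063*B


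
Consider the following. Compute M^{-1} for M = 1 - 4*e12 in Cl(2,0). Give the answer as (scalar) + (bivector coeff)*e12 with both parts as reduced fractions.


M = 1 - 4*e12, where e12^2 = -1.
Since M commutes with its reverse ~M = a - b*e12, M * ~M = a^2 - b^2*e12^2 = a^2 + b^2.
So M^{-1} = ~M / (a^2 + b^2) = (a - b*e12)/(a^2 + b^2).
a^2 + b^2 = 1 + 16 = 17
Scalar part = 1/17 = 1/17
Bivector coeff = 4/17 = 4/17
M^{-1} = 1/17 + 4/17*e12


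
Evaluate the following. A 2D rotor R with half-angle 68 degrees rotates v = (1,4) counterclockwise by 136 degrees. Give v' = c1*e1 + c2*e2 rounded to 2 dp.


Rotor R = cos(68deg) - sin(68deg)*e12
Rotation angle theta = 2 * 68 = 136 degrees
v' = R*v*~R rotates v by theta.
cos(136deg) = -0.7193, sin(136deg) = 0.6947
v'_1 = 1*cos(136deg) - 4*sin(136deg)
= 1*(-0.7193) - 4*0.6947
= -3.50
v'_2 = 1*sin(136deg) + 4*cos(136deg)
= 1*0.6947 + 4*(-0.7193)
= -2.18
v' = -3.50*e1 - 2.18*e2


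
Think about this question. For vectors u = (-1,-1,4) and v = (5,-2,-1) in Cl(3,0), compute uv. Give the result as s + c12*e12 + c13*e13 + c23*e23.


In Cl(3,0): e_i^2 = 1, e_ie_j = -e_je_i for i != j.
Scalar part = u . v = (-1)*5 + (-1)*(-2) + 4*(-1)
= -5 + 2 + (-4) = -7
e12 coeff = (-1)*(-2) - (-1)*5 = 2 - (-5) = 7
e13 coeff = (-1)*(-1) - 4*5 = 1 - 20 = -19
e23 coeff = (-1)*(-1) - 4*(-2) = 1 - (-8) = 9
uv = -7 + 7*e12 - 19*e13 + 9*e23


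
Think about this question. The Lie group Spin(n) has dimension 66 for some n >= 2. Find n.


dim Spin(n) = dim so(n) = n(n-1)/2.
Solve n(n-1)/2 = 66, i.e. n^2 - n - 132 = 0.
Discriminant = 1 + 8*66 = 529
n = (1 + sqrt(529))/2 = (1 + 23)/2 = 12


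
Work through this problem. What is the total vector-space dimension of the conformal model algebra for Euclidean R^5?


The conformal model of R^5 uses Cl(6,1): the 5 Euclidean generators plus two extra orthogonal generators e+ (e+^2 = +1) and e- (e-^2 = -1), from which the null vectors e0, einf are built.
Number of generators m = 5 + 2 = 7.
dim Cl(p,q) = 2^m = 2^7 = 128


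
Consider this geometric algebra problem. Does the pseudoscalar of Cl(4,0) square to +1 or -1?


The pseudoscalar I = e1...e_n (product of all n generators) of Cl(p,q) satisfies I^2 = (-1)^(q + n(n-1)/2).
p = 4, q = 0, n = p + q = 4
n(n-1)/2 = 4 * 3 / 2 = 6
Exponent = q + n(n-1)/2 = 0 + 6 = 6
I^2 = (-1)^6 = +1


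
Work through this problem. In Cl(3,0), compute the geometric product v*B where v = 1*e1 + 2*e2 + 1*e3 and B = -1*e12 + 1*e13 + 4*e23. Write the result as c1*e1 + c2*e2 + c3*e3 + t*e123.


vB has grade-1 (vector) and grade-3 (trivector) parts: vB = (v _| B) + (v ^ B).
Vector part <vB>_1:
  e1: -v2*b12 - v3*b13 = -(2)*(-1) - (1)*(1) = 1
  e2: v1*b12 - v3*b23 = (1)*(-1) - (1)*(4) = -5
  e3: v1*b13 + v2*b23 = (1)*(1) + (2)*(4) = 9
Trivector part <vB>_3:
  e123: v1*b23 - v2*b13 + v3*b12 = (1)*(4) - (2)*(1) + (1)*(-1) = 1
vB = 1*e1 - 5*e2 + 9*e3 + 1*e123


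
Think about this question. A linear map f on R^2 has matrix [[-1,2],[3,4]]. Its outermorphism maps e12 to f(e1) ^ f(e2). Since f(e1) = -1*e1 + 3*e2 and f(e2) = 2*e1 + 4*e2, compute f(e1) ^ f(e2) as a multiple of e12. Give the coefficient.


The outermorphism of a linear map f sends e1^e2 to f(e1)^f(e2).
f(e1) = -1*e1 + 3*e2
f(e2) = 2*e1 + 4*e2
f(e1) ^ f(e2) = (-1*e1 + 3*e2) ^ (2*e1 + 4*e2)
= (-1)*4*e12 + 3*2*e21
= (-4 - 6)*e12
= -10*e12
Coefficient = -10


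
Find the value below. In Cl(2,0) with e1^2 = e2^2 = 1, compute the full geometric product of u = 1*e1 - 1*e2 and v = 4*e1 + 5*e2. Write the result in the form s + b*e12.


Expand: (1*e1 - 1*e2)(4*e1 + 5*e2)
= 1*4*e1e1 + 1*5*e1e2 + (-1)*4*e2e1 + (-1)*5*e2e2
Using e1^2 = e2^2 = 1, e2e1 = -e1e2:
Scalar part s = 1*4 + (-1)*5 = 4 + (-5) = -1
Bivector part b = 1*5 - (-1)*4 = 5 - (-4) = 9
uv = -1 + 9*e12


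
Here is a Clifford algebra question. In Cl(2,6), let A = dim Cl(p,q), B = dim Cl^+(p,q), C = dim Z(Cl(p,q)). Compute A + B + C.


n = 2 + 6 = 8
Total dim = 2^8 = 256
Even subalgebra dim = 2^7 = 128
n is even, so center dim = 1
Sum = 256 + 128 + 1 = 385


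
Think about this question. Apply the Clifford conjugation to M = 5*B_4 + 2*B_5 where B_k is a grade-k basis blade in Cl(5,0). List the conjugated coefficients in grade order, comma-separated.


Clifford conjugate sign for grade k: (-1)^(k(k+1)/2)
Grade 4: (-1)^(4*5/2) = (-1)^10 = 1, coeff 5 -> 5
Grade 5: (-1)^(5*6/2) = (-1)^15 = -1, coeff 2 -> -2
Conjugated coefficients: 5, -2


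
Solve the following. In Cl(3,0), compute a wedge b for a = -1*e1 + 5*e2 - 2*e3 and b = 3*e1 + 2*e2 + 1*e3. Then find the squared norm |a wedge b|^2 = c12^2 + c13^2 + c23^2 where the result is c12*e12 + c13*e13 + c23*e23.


a wedge b = (a1*b2 - a2*b1)*e12 + (a1*b3 - a3*b1)*e13 + (a2*b3 - a3*b2)*e23
e12 coeff: (-1)*2 - 5*3 = -2 - 15 = -17
e13 coeff: (-1)*1 - (-2)*3 = -1 - (-6) = 5
e23 coeff: 5*1 - (-2)*2 = 5 - (-4) = 9
|a wedge b|^2 = (-17)^2 + 5^2 + 9^2
= 289 + 25 + 81
= 395


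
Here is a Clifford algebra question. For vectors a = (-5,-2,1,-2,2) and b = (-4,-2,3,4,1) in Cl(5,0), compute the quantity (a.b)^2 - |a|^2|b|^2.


a . b = (-5)*(-4) + (-2)*(-2) + 1*3 + (-2)*4 + 2*1
= 20 + 4 + 3 + (-8) + 2 = 21
|a|^2 = (-5)^2 + (-2)^2 + 1^2 + (-2)^2 + 2^2 = 38
|b|^2 = (-4)^2 + (-2)^2 + 3^2 + 4^2 + 1^2 = 46
(a.b)^2 = 21^2 = 441
|a|^2 * |b|^2 = 38 * 46 = 1748
Result = 441 - 1748 = -1307


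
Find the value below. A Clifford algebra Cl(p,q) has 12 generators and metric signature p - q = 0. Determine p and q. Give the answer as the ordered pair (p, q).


We need p + q = 12 and p - q = 0.
Adding: 2p = 12 + 0 = 12, so p = 6.
Then q = 12 - 6 = 6.
(p, q) = (6, 6)


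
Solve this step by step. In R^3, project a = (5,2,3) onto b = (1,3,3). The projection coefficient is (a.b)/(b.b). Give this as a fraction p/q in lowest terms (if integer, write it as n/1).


Projection coefficient = (a . b) / (b . b)
a . b = 5*1 + 2*3 + 3*3
= 5 + 6 + 9 = 20
b . b = 1^2 + 3^2 + 3^2
= 1 + 9 + 9 = 19
Coefficient = 20/19
In lowest terms: 20/19


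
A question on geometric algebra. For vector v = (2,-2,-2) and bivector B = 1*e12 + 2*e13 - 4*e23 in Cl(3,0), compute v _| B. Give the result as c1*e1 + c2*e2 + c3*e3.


Left contraction v _| B = <vB>_1 (grade-1 part of the geometric product vB).
Using e1_|e12 = e2, e2_|e12 = -e1, e1_|e13 = e3, e3_|e13 = -e1, e2_|e23 = e3, e3_|e23 = -e2:
e1 coeff: -v2*b12 - v3*b13 = -(-2)*(1) - (-2)*(2) = 6
e2 coeff: v1*b12 - v3*b23 = (2)*(1) - (-2)*(-4) = -6
e3 coeff: v1*b13 + v2*b23 = (2)*(2) + (-2)*(-4) = 12
v _| B = 6*e1 - 6*e2 + 12*e3


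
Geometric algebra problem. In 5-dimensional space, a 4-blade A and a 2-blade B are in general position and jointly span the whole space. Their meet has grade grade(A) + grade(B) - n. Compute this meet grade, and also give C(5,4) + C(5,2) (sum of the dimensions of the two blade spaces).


Meet grade = grade(A) + grade(B) - n
= 4 + 2 - 5 = 1
C(5,4) = 5
C(5,2) = 10
dim_A + dim_B = 5 + 10 = 15


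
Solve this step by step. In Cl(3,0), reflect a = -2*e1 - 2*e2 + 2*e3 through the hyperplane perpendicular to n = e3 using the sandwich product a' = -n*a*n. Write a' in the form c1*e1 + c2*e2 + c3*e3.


Reflection formula: a' = -n*a*n, with n = e3 (unit vector, n^2 = 1).
For reflection through hyperplane perp to e3:
The component along e3 flips sign, others stay.
a = (-2, -2, 2)
a' = (-2, -2, -2)
a' = -2*e1 - 2*e2 - 2*e3


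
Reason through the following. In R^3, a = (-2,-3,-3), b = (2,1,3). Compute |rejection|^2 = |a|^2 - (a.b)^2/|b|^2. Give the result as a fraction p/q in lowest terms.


|a|^2 = (-2)^2 + (-3)^2 + (-3)^2 = 22
|b|^2 = 2^2 + 1^2 + 3^2 = 14
a . b = (-2)*2 + (-3)*1 + (-3)*3 = -16
(a.b)^2 = (-16)^2 = 256
|rej|^2 = 22 - 256/14
= (308 - 256)/14
= 52/14
In lowest terms: 26/7


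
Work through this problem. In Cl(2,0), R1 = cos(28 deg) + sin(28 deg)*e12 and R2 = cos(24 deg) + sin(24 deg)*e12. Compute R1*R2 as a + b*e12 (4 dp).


Same-plane rotors commute and their half-angles add:
R1*R2 = cos(a1 + a2) + sin(a1 + a2)*e12.
a1 + a2 = 28 + 24 = 52 deg
cos(52 deg) = 0.6157
sin(52 deg) = 0.7880
R1*R2 = 0.6157 + 0.7880*e12


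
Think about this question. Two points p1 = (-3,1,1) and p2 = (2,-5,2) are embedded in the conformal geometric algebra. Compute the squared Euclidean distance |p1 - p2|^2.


p1 - p2 = (-5, 6, -1)
|p1 - p2|^2 = (-5)^2 + 6^2 + (-1)^2
= 25 + 36 + 1
= 62


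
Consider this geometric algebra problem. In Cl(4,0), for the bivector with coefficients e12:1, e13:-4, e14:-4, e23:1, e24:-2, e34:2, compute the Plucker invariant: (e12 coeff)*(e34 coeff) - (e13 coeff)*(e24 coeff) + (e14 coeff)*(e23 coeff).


Plucker relation: af - be + cd
a*f = 1*2 = 2
b*e = (-4)*(-2) = 8
c*d = (-4)*1 = -4
af - be + cd = 2 - 8 + (-4)
= -10


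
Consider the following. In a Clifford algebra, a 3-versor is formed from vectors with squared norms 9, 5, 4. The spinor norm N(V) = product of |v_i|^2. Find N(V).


Spinor norm N(V) = |v1|^2 * |v2|^2 * ... * |v3|^2
= 9 * 5 * 4
Running product: 9, 45, 180
N(V) = 180


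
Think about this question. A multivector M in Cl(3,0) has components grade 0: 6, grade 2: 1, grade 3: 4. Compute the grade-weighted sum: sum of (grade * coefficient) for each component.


Grade-weighted sum = sum of grade_k * coefficient_k
0*6 = 0
2*1 = 2
3*4 = 12
Total = 0 + 2 + 12 = 14


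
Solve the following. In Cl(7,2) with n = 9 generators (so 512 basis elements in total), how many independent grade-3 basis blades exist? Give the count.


Number of grade-k basis blades in Cl(p,q) with n = p + q is C(n, k).
n = 7 + 2 = 9
C(9, 3) = 9! / (3! * 6!)
= 362880 / (6 * 720)
= 84


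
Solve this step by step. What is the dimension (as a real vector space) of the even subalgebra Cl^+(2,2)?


Even subalgebra dimension = 2^(n-1)
n = 2 + 2 = 4
2^(4 - 1) = 2^3 = 8
Verification: sum of C(4,k) for even k = 1 + 6 + 1 = 8
Result = 8


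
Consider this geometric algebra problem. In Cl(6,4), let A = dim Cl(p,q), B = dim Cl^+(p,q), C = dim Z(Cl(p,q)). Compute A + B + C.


n = 6 + 4 = 10
Total dim = 2^10 = 1024
Even subalgebra dim = 2^9 = 512
n is even, so center dim = 1
Sum = 1024 + 512 + 1 = 1537


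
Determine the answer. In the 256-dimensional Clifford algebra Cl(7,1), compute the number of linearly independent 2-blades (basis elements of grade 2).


Number of grade-k basis blades in Cl(p,q) with n = p + q is C(n, k).
n = 7 + 1 = 8
C(8, 2) = 8! / (2! * 6!)
= 40320 / (2 * 720)
= 28


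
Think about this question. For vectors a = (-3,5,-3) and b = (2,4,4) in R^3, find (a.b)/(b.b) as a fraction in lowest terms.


Projection coefficient = (a . b) / (b . b)
a . b = (-3)*2 + 5*4 + (-3)*4
= -6 + 20 + (-12) = 2
b . b = 2^2 + 4^2 + 4^2
= 4 + 16 + 16 = 36
Coefficient = 2/36
In lowest terms: 1/18


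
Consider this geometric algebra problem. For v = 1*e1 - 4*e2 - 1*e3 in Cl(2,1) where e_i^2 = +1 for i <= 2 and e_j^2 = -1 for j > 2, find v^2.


v^2 = sum of c_i^2 * e_i^2
Positive signature terms (e_i^2 = +1): 1^2 + (-4)^2 = 17
Negative signature terms (e_j^2 = -1): (-1)^2 = 1
v^2 = 17 - 1 = 16


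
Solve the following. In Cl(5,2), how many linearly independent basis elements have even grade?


Even subalgebra dimension = 2^(n-1)
n = 5 + 2 = 7
2^(7 - 1) = 2^6 = 64
Verification: sum of C(7,k) for even k = 1 + 21 + 35 + 7 = 64
Result = 64


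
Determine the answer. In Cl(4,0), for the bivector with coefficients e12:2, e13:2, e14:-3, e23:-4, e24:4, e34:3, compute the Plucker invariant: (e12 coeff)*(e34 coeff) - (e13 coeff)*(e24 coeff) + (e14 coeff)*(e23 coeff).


Plucker relation: af - be + cd
a*f = 2*3 = 6
b*e = 2*4 = 8
c*d = (-3)*(-4) = 12
af - be + cd = 6 - 8 + 12
= 10


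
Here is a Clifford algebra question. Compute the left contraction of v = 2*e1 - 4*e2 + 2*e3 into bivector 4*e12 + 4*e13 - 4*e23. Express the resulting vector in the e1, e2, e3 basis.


Left contraction v _| B = <vB>_1 (grade-1 part of the geometric product vB).
Using e1_|e12 = e2, e2_|e12 = -e1, e1_|e13 = e3, e3_|e13 = -e1, e2_|e23 = e3, e3_|e23 = -e2:
e1 coeff: -v2*b12 - v3*b13 = -(-4)*(4) - (2)*(4) = 8
e2 coeff: v1*b12 - v3*b23 = (2)*(4) - (2)*(-4) = 16
e3 coeff: v1*b13 + v2*b23 = (2)*(4) + (-4)*(-4) = 24
v _| B = 8*e1 + 16*e2 + 24*e3


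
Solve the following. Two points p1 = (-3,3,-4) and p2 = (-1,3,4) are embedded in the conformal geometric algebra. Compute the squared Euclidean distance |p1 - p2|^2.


p1 - p2 = (-2, 0, -8)
|p1 - p2|^2 = (-2)^2 + 0^2 + (-8)^2
= 4 + 0 + 64
= 68


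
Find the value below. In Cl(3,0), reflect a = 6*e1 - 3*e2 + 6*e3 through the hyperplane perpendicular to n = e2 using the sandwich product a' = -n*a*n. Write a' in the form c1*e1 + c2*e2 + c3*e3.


Reflection formula: a' = -n*a*n, with n = e2 (unit vector, n^2 = 1).
For reflection through hyperplane perp to e2:
The component along e2 flips sign, others stay.
a = (6, -3, 6)
a' = (6, 3, 6)
a' = 6*e1 + 3*e2 + 6*e3


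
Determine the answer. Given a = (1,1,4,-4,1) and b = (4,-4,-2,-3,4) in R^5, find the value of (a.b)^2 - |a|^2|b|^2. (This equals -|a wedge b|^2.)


a . b = 1*4 + 1*(-4) + 4*(-2) + (-4)*(-3) + 1*4
= 4 + (-4) + (-8) + 12 + 4 = 8
|a|^2 = 1^2 + 1^2 + 4^2 + (-4)^2 + 1^2 = 35
|b|^2 = 4^2 + (-4)^2 + (-2)^2 + (-3)^2 + 4^2 = 61
(a.b)^2 = 8^2 = 64
|a|^2 * |b|^2 = 35 * 61 = 2135
Result = 64 - 2135 = -2071


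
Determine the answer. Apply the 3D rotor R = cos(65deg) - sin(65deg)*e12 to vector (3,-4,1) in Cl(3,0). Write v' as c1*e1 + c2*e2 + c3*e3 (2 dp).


Rotor R = cos(65deg) - sin(65deg)*e12
Rotation angle theta = 2 * 65 = 130 degrees in the e12 plane (e1 -> e2).
The component perpendicular to the plane (e3) is invariant: v'_3 = v3 = 1.00
cos(130deg) = -0.6428, sin(130deg) = 0.7660
v'_1 = v1*cos(theta) - v2*sin(theta) = 3*(-0.6428) - (-4)*0.7660 = 1.14
v'_2 = v1*sin(theta) + v2*cos(theta) = 3*0.7660 + (-4)*(-0.6428) = 4.87
v' = 1.14*e1 + 4.87*e2 + 1.00*e3


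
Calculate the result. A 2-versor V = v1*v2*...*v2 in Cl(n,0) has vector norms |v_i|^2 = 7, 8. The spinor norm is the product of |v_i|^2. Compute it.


Spinor norm N(V) = |v1|^2 * |v2|^2 * ... * |v2|^2
= 7 * 8
Running product: 7, 56
N(V) = 56


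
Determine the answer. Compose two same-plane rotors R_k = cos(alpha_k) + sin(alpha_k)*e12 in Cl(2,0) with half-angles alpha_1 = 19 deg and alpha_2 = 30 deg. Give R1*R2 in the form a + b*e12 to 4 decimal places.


Same-plane rotors commute and their half-angles add:
R1*R2 = cos(a1 + a2) + sin(a1 + a2)*e12.
a1 + a2 = 19 + 30 = 49 deg
cos(49 deg) = 0.6561
sin(49 deg) = 0.7547
R1*R2 = 0.6561 + 0.7547*e12


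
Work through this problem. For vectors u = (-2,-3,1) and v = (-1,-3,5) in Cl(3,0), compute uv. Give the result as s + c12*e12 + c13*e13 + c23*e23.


In Cl(3,0): e_i^2 = 1, e_ie_j = -e_je_i for i != j.
Scalar part = u . v = (-2)*(-1) + (-3)*(-3) + 1*5
= 2 + 9 + 5 = 16
e12 coeff = (-2)*(-3) - (-3)*(-1) = 6 - 3 = 3
e13 coeff = (-2)*5 - 1*(-1) = -10 - (-1) = -9
e23 coeff = (-3)*5 - 1*(-3) = -15 - (-3) = -12
uv = 16 + 3*e12 - 9*e13 - 12*e23


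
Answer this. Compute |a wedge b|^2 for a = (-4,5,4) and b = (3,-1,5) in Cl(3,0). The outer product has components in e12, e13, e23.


a wedge b = (a1*b2 - a2*b1)*e12 + (a1*b3 - a3*b1)*e13 + (a2*b3 - a3*b2)*e23
e12 coeff: (-4)*(-1) - 5*3 = 4 - 15 = -11
e13 coeff: (-4)*5 - 4*3 = -20 - 12 = -32
e23 coeff: 5*5 - 4*(-1) = 25 - (-4) = 29
|a wedge b|^2 = (-11)^2 + (-32)^2 + 29^2
= 121 + 1024 + 841
= 1986


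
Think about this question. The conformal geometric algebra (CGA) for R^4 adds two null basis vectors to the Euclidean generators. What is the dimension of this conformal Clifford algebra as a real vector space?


The conformal model of R^4 uses Cl(5,1): the 4 Euclidean generators plus two extra orthogonal generators e+ (e+^2 = +1) and e- (e-^2 = -1), from which the null vectors e0, einf are built.
Number of generators m = 4 + 2 = 6.
dim Cl(p,q) = 2^m = 2^6 = 64


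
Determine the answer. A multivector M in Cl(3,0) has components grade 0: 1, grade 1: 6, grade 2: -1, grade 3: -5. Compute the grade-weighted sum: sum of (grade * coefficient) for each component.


Grade-weighted sum = sum of grade_k * coefficient_k
0*1 = 0
1*6 = 6
2*(-1) = -2
3*(-5) = -15
Total = 0 + 6 + (-2) + (-15) = -11


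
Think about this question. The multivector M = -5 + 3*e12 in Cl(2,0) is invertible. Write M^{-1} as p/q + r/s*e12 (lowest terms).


M = -5 + 3*e12, where e12^2 = -1.
Since M commutes with its reverse ~M = a - b*e12, M * ~M = a^2 - b^2*e12^2 = a^2 + b^2.
So M^{-1} = ~M / (a^2 + b^2) = (a - b*e12)/(a^2 + b^2).
a^2 + b^2 = 25 + 9 = 34
Scalar part = -5/34 = -5/34
Bivector coeff = -3/34 = -3/34
M^{-1} = -5/34 - 3/34*e12


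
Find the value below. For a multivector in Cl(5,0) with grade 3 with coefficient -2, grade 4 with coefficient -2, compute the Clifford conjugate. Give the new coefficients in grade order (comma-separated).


Clifford conjugate sign for grade k: (-1)^(k(k+1)/2)
Grade 3: (-1)^(3*4/2) = (-1)^6 = 1, coeff -2 -> -2
Grade 4: (-1)^(4*5/2) = (-1)^10 = 1, coeff -2 -> -2
Conjugated coefficients: -2, -2


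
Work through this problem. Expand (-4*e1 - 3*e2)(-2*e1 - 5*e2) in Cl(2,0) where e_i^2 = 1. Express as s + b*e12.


Expand: (-4*e1 - 3*e2)(-2*e1 - 5*e2)
= (-4)*(-2)*e1e1 + (-4)*(-5)*e1e2 + (-3)*(-2)*e2e1 + (-3)*(-5)*e2e2
Using e1^2 = e2^2 = 1, e2e1 = -e1e2:
Scalar part s = (-4)*(-2) + (-3)*(-5) = 8 + 15 = 23
Bivector part b = (-4)*(-5) - (-3)*(-2) = 20 - 6 = 14
uv = 23 + 14*e12


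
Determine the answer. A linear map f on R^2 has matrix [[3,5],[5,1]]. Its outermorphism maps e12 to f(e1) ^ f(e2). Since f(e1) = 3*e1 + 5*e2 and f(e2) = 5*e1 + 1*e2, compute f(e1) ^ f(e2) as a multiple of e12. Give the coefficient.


The outermorphism of a linear map f sends e1^e2 to f(e1)^f(e2).
f(e1) = 3*e1 + 5*e2
f(e2) = 5*e1 + 1*e2
f(e1) ^ f(e2) = (3*e1 + 5*e2) ^ (5*e1 + 1*e2)
= 3*1*e12 + 5*5*e21
= (3 - 25)*e12
= -22*e12
Coefficient = -22


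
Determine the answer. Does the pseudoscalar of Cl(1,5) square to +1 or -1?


The pseudoscalar I = e1...e_n (product of all n generators) of Cl(p,q) satisfies I^2 = (-1)^(q + n(n-1)/2).
p = 1, q = 5, n = p + q = 6
n(n-1)/2 = 6 * 5 / 2 = 15
Exponent = q + n(n-1)/2 = 5 + 15 = 20
I^2 = (-1)^20 = +1


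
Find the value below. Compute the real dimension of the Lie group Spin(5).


Spin(n) double-covers SO(n); both have Lie algebra so(n) of dimension n(n-1)/2.
n = 5
n(n-1) = 5 * 4 = 20
dim Spin(5) = 20/2 = 10


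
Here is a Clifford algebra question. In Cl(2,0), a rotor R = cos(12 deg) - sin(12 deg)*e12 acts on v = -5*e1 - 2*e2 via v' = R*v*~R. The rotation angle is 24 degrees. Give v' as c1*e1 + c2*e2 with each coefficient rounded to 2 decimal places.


Rotor R = cos(12deg) - sin(12deg)*e12
Rotation angle theta = 2 * 12 = 24 degrees
v' = R*v*~R rotates v by theta.
cos(24deg) = 0.9135, sin(24deg) = 0.4067
v'_1 = -5*cos(24deg) - (-2)*sin(24deg)
= -5*0.9135 - (-2)*0.4067
= -3.75
v'_2 = -5*sin(24deg) + (-2)*cos(24deg)
= -5*0.4067 + (-2)*0.9135
= -3.86
v' = -3.75*e1 - 3.86*e2


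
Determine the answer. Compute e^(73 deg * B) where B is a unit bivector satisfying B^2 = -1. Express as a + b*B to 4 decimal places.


For a unit bivector B with B^2 = -1, the exponential series gives
e^(theta*B) = cos(theta) + sin(theta)*B (the GA analogue of Euler's formula).
theta = 73 degrees = 1.27409 rad
cos(73 deg) = 0.2924
sin(73 deg) = 0.9563
exp(theta*B) = 0.2924 + 0.9563*B


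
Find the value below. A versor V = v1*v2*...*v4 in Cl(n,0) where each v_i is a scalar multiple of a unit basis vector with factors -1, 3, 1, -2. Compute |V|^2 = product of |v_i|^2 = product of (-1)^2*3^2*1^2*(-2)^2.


Each vector v_i has |v_i|^2 = s_i^2
Squared scales: (-1)^2 = 1, 3^2 = 9, 1^2 = 1, (-2)^2 = 4
|V|^2 = 1 * 9 * 1 * 4
= 36


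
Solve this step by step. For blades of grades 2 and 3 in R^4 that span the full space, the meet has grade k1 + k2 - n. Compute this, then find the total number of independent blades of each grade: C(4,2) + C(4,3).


Meet grade = grade(A) + grade(B) - n
= 2 + 3 - 4 = 1
C(4,2) = 6
C(4,3) = 4
dim_A + dim_B = 6 + 4 = 10


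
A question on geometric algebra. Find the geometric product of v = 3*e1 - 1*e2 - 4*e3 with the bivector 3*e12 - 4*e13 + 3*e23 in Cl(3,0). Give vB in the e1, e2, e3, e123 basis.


vB has grade-1 (vector) and grade-3 (trivector) parts: vB = (v _| B) + (v ^ B).
Vector part <vB>_1:
  e1: -v2*b12 - v3*b13 = -(-1)*(3) - (-4)*(-4) = -13
  e2: v1*b12 - v3*b23 = (3)*(3) - (-4)*(3) = 21
  e3: v1*b13 + v2*b23 = (3)*(-4) + (-1)*(3) = -15
Trivector part <vB>_3:
  e123: v1*b23 - v2*b13 + v3*b12 = (3)*(3) - (-1)*(-4) + (-4)*(3) = -7
vB = -13*e1 + 21*e2 - 15*e3 - 7*e123


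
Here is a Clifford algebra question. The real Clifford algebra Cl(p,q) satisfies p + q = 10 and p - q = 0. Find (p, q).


We need p + q = 10 and p - q = 0.
Adding: 2p = 10 + 0 = 10, so p = 5.
Then q = 10 - 5 = 5.
(p, q) = (5, 5)


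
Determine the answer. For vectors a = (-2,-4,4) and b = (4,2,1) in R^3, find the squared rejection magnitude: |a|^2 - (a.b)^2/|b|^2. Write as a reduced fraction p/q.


|a|^2 = (-2)^2 + (-4)^2 + 4^2 = 36
|b|^2 = 4^2 + 2^2 + 1^2 = 21
a . b = (-2)*4 + (-4)*2 + 4*1 = -12
(a.b)^2 = (-12)^2 = 144
|rej|^2 = 36 - 144/21
= (756 - 144)/21
= 612/21
In lowest terms: 204/7


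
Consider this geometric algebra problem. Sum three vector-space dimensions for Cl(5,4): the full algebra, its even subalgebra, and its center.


n = 5 + 4 = 9
Total dim = 2^9 = 512
Even subalgebra dim = 2^8 = 256
n is odd, so center dim = 2
Sum = 512 + 256 + 2 = 770


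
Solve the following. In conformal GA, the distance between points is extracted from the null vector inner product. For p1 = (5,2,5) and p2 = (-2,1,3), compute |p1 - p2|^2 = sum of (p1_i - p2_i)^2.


p1 - p2 = (7, 1, 2)
|p1 - p2|^2 = 7^2 + 1^2 + 2^2
= 49 + 1 + 4
= 54


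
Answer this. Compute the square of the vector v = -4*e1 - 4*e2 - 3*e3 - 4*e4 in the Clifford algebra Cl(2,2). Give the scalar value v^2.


v^2 = sum of c_i^2 * e_i^2
Positive signature terms (e_i^2 = +1): (-4)^2 + (-4)^2 = 32
Negative signature terms (e_j^2 = -1): (-3)^2 + (-4)^2 = 25
v^2 = 32 - 25 = 7


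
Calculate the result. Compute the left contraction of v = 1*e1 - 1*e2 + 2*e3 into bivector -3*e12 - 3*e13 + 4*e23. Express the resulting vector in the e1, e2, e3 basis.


Left contraction v _| B = <vB>_1 (grade-1 part of the geometric product vB).
Using e1_|e12 = e2, e2_|e12 = -e1, e1_|e13 = e3, e3_|e13 = -e1, e2_|e23 = e3, e3_|e23 = -e2:
e1 coeff: -v2*b12 - v3*b13 = -(-1)*(-3) - (2)*(-3) = 3
e2 coeff: v1*b12 - v3*b23 = (1)*(-3) - (2)*(4) = -11
e3 coeff: v1*b13 + v2*b23 = (1)*(-3) + (-1)*(4) = -7
v _| B = 3*e1 - 11*e2 - 7*e3


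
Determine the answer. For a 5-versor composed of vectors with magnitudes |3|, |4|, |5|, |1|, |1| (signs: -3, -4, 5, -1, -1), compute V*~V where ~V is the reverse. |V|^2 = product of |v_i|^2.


Each vector v_i has |v_i|^2 = s_i^2
Squared scales: (-3)^2 = 9, (-4)^2 = 16, 5^2 = 25, (-1)^2 = 1, (-1)^2 = 1
|V|^2 = 9 * 16 * 25 * 1 * 1
= 3600


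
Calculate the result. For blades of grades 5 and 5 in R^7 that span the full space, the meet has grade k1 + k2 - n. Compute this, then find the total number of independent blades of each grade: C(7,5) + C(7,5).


Meet grade = grade(A) + grade(B) - n
= 5 + 5 - 7 = 3
C(7,5) = 21
C(7,5) = 21
dim_A + dim_B = 21 + 21 = 42


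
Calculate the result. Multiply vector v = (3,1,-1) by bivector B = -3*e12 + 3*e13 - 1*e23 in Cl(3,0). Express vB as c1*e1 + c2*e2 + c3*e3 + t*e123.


vB has grade-1 (vector) and grade-3 (trivector) parts: vB = (v _| B) + (v ^ B).
Vector part <vB>_1:
  e1: -v2*b12 - v3*b13 = -(1)*(-3) - (-1)*(3) = 6
  e2: v1*b12 - v3*b23 = (3)*(-3) - (-1)*(-1) = -10
  e3: v1*b13 + v2*b23 = (3)*(3) + (1)*(-1) = 8
Trivector part <vB>_3:
  e123: v1*b23 - v2*b13 + v3*b12 = (3)*(-1) - (1)*(3) + (-1)*(-3) = -3
vB = 6*e1 - 10*e2 + 8*e3 - 3*e123


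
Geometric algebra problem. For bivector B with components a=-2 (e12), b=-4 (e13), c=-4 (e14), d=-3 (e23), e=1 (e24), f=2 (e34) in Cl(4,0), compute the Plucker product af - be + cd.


Plucker relation: af - be + cd
a*f = (-2)*2 = -4
b*e = (-4)*1 = -4
c*d = (-4)*(-3) = 12
af - be + cd = -4 - (-4) + 12
= 12


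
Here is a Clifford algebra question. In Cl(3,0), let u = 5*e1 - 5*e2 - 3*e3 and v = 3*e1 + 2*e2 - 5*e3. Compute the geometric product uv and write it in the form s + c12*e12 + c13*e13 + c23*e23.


In Cl(3,0): e_i^2 = 1, e_ie_j = -e_je_i for i != j.
Scalar part = u . v = 5*3 + (-5)*2 + (-3)*(-5)
= 15 + (-10) + 15 = 20
e12 coeff = 5*2 - (-5)*3 = 10 - (-15) = 25
e13 coeff = 5*(-5) - (-3)*3 = -25 - (-9) = -16
e23 coeff = (-5)*(-5) - (-3)*2 = 25 - (-6) = 31
uv = 20 + 25*e12 - 16*e13 + 31*e23


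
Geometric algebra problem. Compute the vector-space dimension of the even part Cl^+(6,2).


Even subalgebra dimension = 2^(n-1)
n = 6 + 2 = 8
2^(8 - 1) = 2^7 = 128
Verification: sum of C(8,k) for even k = 1 + 28 + 70 + 28 + 1 = 128
Result = 128


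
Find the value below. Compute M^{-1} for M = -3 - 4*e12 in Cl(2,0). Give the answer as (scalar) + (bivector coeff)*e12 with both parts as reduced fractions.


M = -3 - 4*e12, where e12^2 = -1.
Since M commutes with its reverse ~M = a - b*e12, M * ~M = a^2 - b^2*e12^2 = a^2 + b^2.
So M^{-1} = ~M / (a^2 + b^2) = (a - b*e12)/(a^2 + b^2).
a^2 + b^2 = 9 + 16 = 25
Scalar part = -3/25 = -3/25
Bivector coeff = 4/25 = 4/25
M^{-1} = -3/25 + 4/25*e12


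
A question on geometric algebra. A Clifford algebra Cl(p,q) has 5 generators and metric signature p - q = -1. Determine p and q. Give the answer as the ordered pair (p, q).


We need p + q = 5 and p - q = -1.
Adding: 2p = 5 + (-1) = 4, so p = 2.
Then q = 5 - 2 = 3.
(p, q) = (2, 3)


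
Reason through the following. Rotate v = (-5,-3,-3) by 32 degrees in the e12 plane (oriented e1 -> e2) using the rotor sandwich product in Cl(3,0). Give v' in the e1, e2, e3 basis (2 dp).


Rotor R = cos(16deg) - sin(16deg)*e12
Rotation angle theta = 2 * 16 = 32 degrees in the e12 plane (e1 -> e2).
The component perpendicular to the plane (e3) is invariant: v'_3 = v3 = -3.00
cos(32deg) = 0.8480, sin(32deg) = 0.5299
v'_1 = v1*cos(theta) - v2*sin(theta) = -5*0.8480 - (-3)*0.5299 = -2.65
v'_2 = v1*sin(theta) + v2*cos(theta) = -5*0.5299 + (-3)*0.8480 = -5.19
v' = -2.65*e1 - 5.19*e2 - 3.00*e3


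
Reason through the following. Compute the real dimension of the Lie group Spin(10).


Spin(n) double-covers SO(n); both have Lie algebra so(n) of dimension n(n-1)/2.
n = 10
n(n-1) = 10 * 9 = 90
dim Spin(10) = 90/2 = 45


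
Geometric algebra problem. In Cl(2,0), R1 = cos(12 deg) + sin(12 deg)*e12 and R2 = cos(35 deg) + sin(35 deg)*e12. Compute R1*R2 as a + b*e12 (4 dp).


Same-plane rotors commute and their half-angles add:
R1*R2 = cos(a1 + a2) + sin(a1 + a2)*e12.
a1 + a2 = 12 + 35 = 47 deg
cos(47 deg) = 0.6820
sin(47 deg) = 0.7314
R1*R2 = 0.6820 + 0.7314*e12


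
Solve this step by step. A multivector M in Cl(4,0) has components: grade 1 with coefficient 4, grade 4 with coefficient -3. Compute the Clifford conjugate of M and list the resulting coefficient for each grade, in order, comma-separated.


Clifford conjugate sign for grade k: (-1)^(k(k+1)/2)
Grade 1: (-1)^(1*2/2) = (-1)^1 = -1, coeff 4 -> -4
Grade 4: (-1)^(4*5/2) = (-1)^10 = 1, coeff -3 -> -3
Conjugated coefficients: -4, -3


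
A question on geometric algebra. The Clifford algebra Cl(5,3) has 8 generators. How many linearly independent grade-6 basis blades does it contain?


Number of grade-k basis blades in Cl(p,q) with n = p + q is C(n, k).
n = 5 + 3 = 8
C(8, 6) = 8! / (6! * 2!)
= 40320 / (720 * 2)
= 28


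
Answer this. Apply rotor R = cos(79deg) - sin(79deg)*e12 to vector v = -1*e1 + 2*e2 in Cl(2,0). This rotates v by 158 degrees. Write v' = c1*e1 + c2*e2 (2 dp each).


Rotor R = cos(79deg) - sin(79deg)*e12
Rotation angle theta = 2 * 79 = 158 degrees
v' = R*v*~R rotates v by theta.
cos(158deg) = -0.9272, sin(158deg) = 0.3746
v'_1 = -1*cos(158deg) - 2*sin(158deg)
= -1*(-0.9272) - 2*0.3746
= 0.18
v'_2 = -1*sin(158deg) + 2*cos(158deg)
= -1*0.3746 + 2*(-0.9272)
= -2.23
v' = 0.18*e1 - 2.23*e2


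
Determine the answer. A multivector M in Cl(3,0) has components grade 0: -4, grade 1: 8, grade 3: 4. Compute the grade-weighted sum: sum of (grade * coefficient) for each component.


Grade-weighted sum = sum of grade_k * coefficient_k
0*(-4) = 0
1*8 = 8
3*4 = 12
Total = 0 + 8 + 12 = 20


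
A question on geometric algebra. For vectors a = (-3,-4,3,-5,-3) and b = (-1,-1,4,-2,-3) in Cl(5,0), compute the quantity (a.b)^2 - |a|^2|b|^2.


a . b = (-3)*(-1) + (-4)*(-1) + 3*4 + (-5)*(-2) + (-3)*(-3)
= 3 + 4 + 12 + 10 + 9 = 38
|a|^2 = (-3)^2 + (-4)^2 + 3^2 + (-5)^2 + (-3)^2 = 68
|b|^2 = (-1)^2 + (-1)^2 + 4^2 + (-2)^2 + (-3)^2 = 31
(a.b)^2 = 38^2 = 1444
|a|^2 * |b|^2 = 68 * 31 = 2108
Result = 1444 - 2108 = -664


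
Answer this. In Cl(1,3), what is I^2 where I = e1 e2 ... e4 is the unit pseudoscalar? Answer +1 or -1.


The pseudoscalar I = e1...e_n (product of all n generators) of Cl(p,q) satisfies I^2 = (-1)^(q + n(n-1)/2).
p = 1, q = 3, n = p + q = 4
n(n-1)/2 = 4 * 3 / 2 = 6
Exponent = q + n(n-1)/2 = 3 + 6 = 9
I^2 = (-1)^9 = -1


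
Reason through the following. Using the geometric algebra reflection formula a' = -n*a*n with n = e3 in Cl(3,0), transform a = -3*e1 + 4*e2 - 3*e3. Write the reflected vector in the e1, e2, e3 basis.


Reflection formula: a' = -n*a*n, with n = e3 (unit vector, n^2 = 1).
For reflection through hyperplane perp to e3:
The component along e3 flips sign, others stay.
a = (-3, 4, -3)
a' = (-3, 4, 3)
a' = -3*e1 + 4*e2 + 3*e3


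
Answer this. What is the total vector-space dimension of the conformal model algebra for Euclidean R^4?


The conformal model of R^4 uses Cl(5,1): the 4 Euclidean generators plus two extra orthogonal generators e+ (e+^2 = +1) and e- (e-^2 = -1), from which the null vectors e0, einf are built.
Number of generators m = 4 + 2 = 6.
dim Cl(p,q) = 2^m = 2^6 = 64


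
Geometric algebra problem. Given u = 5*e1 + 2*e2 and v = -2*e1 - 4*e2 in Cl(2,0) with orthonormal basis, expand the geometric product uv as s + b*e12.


Expand: (5*e1 + 2*e2)(-2*e1 - 4*e2)
= 5*(-2)*e1e1 + 5*(-4)*e1e2 + 2*(-2)*e2e1 + 2*(-4)*e2e2
Using e1^2 = e2^2 = 1, e2e1 = -e1e2:
Scalar part s = 5*(-2) + 2*(-4) = -10 + (-8) = -18
Bivector part b = 5*(-4) - 2*(-2) = -20 - (-4) = -16
uv = -18 - 16*e12


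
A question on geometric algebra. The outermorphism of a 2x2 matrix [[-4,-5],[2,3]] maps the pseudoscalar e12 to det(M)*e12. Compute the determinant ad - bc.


The outermorphism of a linear map f sends e1^e2 to f(e1)^f(e2).
f(e1) = -4*e1 + 2*e2
f(e2) = -5*e1 + 3*e2
f(e1) ^ f(e2) = (-4*e1 + 2*e2) ^ (-5*e1 + 3*e2)
= (-4)*3*e12 + 2*(-5)*e21
= (-12 - (-10))*e12
= -2*e12
Coefficient = -2


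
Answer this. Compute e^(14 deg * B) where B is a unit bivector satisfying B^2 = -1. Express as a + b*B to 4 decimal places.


For a unit bivector B with B^2 = -1, the exponential series gives
e^(theta*B) = cos(theta) + sin(theta)*B (the GA analogue of Euler's formula).
theta = 14 degrees = 0.244346 rad
cos(14 deg) = 0.9703
sin(14 deg) = 0.2419
exp(theta*B) = 0.9703 + 0.2419*B


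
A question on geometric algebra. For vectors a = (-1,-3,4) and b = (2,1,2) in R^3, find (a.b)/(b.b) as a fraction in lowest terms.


Projection coefficient = (a . b) / (b . b)
a . b = (-1)*2 + (-3)*1 + 4*2
= -2 + (-3) + 8 = 3
b . b = 2^2 + 1^2 + 2^2
= 4 + 1 + 4 = 9
Coefficient = 3/9
In lowest terms: 1/3


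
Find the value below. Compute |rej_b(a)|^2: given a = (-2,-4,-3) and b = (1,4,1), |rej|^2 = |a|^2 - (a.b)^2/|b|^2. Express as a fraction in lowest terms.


|a|^2 = (-2)^2 + (-4)^2 + (-3)^2 = 29
|b|^2 = 1^2 + 4^2 + 1^2 = 18
a . b = (-2)*1 + (-4)*4 + (-3)*1 = -21
(a.b)^2 = (-21)^2 = 441
|rej|^2 = 29 - 441/18
= (522 - 441)/18
= 81/18
In lowest terms: 9/2


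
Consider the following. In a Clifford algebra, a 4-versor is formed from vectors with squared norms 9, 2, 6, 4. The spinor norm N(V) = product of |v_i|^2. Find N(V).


Spinor norm N(V) = |v1|^2 * |v2|^2 * ... * |v4|^2
= 9 * 2 * 6 * 4
Running product: 9, 18, 108, 432
N(V) = 432


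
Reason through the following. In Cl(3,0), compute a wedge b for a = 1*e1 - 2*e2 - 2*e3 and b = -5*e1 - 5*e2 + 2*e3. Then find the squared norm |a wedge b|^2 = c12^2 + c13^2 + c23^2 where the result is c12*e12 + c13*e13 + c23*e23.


a wedge b = (a1*b2 - a2*b1)*e12 + (a1*b3 - a3*b1)*e13 + (a2*b3 - a3*b2)*e23
e12 coeff: 1*(-5) - (-2)*(-5) = -5 - 10 = -15
e13 coeff: 1*2 - (-2)*(-5) = 2 - 10 = -8
e23 coeff: (-2)*2 - (-2)*(-5) = -4 - 10 = -14
|a wedge b|^2 = (-15)^2 + (-8)^2 + (-14)^2
= 225 + 64 + 196
= 485


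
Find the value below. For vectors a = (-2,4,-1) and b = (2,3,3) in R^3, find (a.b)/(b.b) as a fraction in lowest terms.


Projection coefficient = (a . b) / (b . b)
a . b = (-2)*2 + 4*3 + (-1)*3
= -4 + 12 + (-3) = 5
b . b = 2^2 + 3^2 + 3^2
= 4 + 9 + 9 = 22
Coefficient = 5/22
In lowest terms: 5/22


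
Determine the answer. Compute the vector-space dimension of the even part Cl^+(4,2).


Even subalgebra dimension = 2^(n-1)
n = 4 + 2 = 6
2^(6 - 1) = 2^5 = 32
Verification: sum of C(6,k) for even k = 1 + 15 + 15 + 1 = 32
Result = 32


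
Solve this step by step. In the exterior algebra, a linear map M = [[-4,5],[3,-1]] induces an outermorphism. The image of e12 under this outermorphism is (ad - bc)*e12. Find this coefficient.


The outermorphism of a linear map f sends e1^e2 to f(e1)^f(e2).
f(e1) = -4*e1 + 3*e2
f(e2) = 5*e1 - 1*e2
f(e1) ^ f(e2) = (-4*e1 + 3*e2) ^ (5*e1 - 1*e2)
= (-4)*(-1)*e12 + 3*5*e21
= (4 - 15)*e12
= -11*e12
Coefficient = -11


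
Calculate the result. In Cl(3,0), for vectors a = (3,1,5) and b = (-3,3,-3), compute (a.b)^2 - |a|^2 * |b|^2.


a . b = 3*(-3) + 1*3 + 5*(-3)
= -9 + 3 + (-15) = -21
|a|^2 = 3^2 + 1^2 + 5^2 = 35
|b|^2 = (-3)^2 + 3^2 + (-3)^2 = 27
(a.b)^2 = (-21)^2 = 441
|a|^2 * |b|^2 = 35 * 27 = 945
Result = 441 - 945 = -504
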